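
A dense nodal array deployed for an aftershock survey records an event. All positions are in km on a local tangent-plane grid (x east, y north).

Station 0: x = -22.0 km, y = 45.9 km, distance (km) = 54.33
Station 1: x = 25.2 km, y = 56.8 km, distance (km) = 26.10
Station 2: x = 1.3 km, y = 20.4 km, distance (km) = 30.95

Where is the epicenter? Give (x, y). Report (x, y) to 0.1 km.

30.3 km east, 31.2 km north

Circle about each station: (x + 22.0)² + (y − 45.9)² = 54.33²; (x − 25.2)² + (y − 56.8)² = 26.10²; (x − 1.3)² + (y − 20.4)² = 30.95².
Subtracting pairs of circle equations eliminates x²+y² and gives linear equations (the radical axes):
94.4 x + 21.8 y = 3541.01
46.6 x − 51.0 y = -179.11
Solving the 2×2 system: x ≈ 30.3, y ≈ 31.2 km.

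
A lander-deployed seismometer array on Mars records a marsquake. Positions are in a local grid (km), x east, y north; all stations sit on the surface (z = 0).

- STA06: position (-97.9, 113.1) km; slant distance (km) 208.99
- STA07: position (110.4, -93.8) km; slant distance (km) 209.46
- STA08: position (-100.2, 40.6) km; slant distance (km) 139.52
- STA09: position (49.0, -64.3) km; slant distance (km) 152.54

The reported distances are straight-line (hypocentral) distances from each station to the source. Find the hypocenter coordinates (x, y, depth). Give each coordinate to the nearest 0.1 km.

Each station gives a sphere (x−x_i)² + (y−y_i)² + z² = d_i² (stations at z=0).
Subtracting the STA06 sphere from STA07 and STA08: z² cancels, leaving linear equations in x and y:
416.6 x − 413.8 y = -1586.09
-4.6 x − 145.0 y = 13523.37
Solving: x ≈ -93.499, y ≈ -90.298 km (keep extra digits for the depth step; rounded: -93.5, -90.3).
Then from the STA06 sphere: z² = 208.99² − (x + 97.9)² − (y − 113.1)² with x = -93.499, y = -90.298, so z ≈ 47.820 ≈ 47.8 km.

x ≈ -93.5 km, y ≈ -90.3 km, depth ≈ 47.8 km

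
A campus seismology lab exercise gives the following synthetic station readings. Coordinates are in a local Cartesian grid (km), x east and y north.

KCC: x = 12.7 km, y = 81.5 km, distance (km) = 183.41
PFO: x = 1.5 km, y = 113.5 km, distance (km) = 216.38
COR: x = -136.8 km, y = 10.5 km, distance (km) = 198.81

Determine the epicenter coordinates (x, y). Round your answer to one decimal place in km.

x ≈ 27.6 km, y ≈ -101.3 km

Circle about each station: (x − 12.7)² + (y − 81.5)² = 183.41²; (x − 1.5)² + (y − 113.5)² = 216.38²; (x + 136.8)² + (y − 10.5)² = 198.81².
Subtracting pairs of circle equations eliminates x²+y² and gives linear equations (the radical axes):
-22.4 x + 64.0 y = -7100.12
-299.0 x − 142.0 y = 6134.76
Solving the 2×2 system: x ≈ 27.6, y ≈ -101.3 km.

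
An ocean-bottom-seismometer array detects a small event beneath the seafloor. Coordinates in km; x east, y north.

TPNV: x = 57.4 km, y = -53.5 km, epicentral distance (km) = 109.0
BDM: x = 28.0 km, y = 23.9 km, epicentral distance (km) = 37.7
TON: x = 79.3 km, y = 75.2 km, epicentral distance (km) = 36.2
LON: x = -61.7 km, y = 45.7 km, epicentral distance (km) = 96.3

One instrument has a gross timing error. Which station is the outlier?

Solve using three stations at a time. Using TPNV, BDM, TON (subtract circle equations pairwise → linear system) gives (x, y) ≈ (49.1, 55.2).
Distances from that point to each station vs reported:
  TPNV: calculated 109.0 vs reported 109.0 → residual 0.0 km
  BDM: calculated 37.7 vs reported 37.7 → residual 0.0 km
  TON: calculated 36.2 vs reported 36.2 → residual 0.0 km
  LON: calculated 111.2 vs reported 96.3 → residual 14.9 km
TPNV, BDM, TON are mutually consistent (residuals ≈ 0); LON is off by 14.9 km.

LON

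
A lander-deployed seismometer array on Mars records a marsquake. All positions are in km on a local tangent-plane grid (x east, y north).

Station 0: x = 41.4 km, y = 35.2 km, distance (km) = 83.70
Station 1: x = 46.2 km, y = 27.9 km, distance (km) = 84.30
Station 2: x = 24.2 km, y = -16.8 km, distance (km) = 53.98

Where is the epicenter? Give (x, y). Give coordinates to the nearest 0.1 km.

x ≈ -29.3 km, y ≈ -9.6 km

Circle about each station: (x − 41.4)² + (y − 35.2)² = 83.70²; (x − 46.2)² + (y − 27.9)² = 84.30²; (x − 24.2)² + (y + 16.8)² = 53.98².
Subtracting the Station 0 equation from the Station 1 and Station 2 equations removes the quadratic terms:
9.6 x − 14.6 y = -140.95
-34.4 x − 104.0 y = 2006.73
Solving the 2×2 system: x ≈ -29.3, y ≈ -9.6 km.
Check against Station 0 (with the unrounded x, y): √((x − 41.4)²+(y − 35.2)²) = 83.70 ≈ 83.70 km. ✓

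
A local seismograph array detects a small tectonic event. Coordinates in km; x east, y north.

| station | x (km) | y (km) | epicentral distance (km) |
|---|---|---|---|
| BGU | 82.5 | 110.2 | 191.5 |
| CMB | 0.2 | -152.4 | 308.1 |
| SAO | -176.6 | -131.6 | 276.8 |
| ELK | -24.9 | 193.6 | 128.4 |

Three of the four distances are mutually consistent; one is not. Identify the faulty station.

ELK

Solve using three stations at a time. Using BGU, CMB, SAO (subtract circle equations pairwise → linear system) gives (x, y) ≈ (-107.2, 136.4).
Distances from that point to each station vs reported:
  BGU: calculated 191.5 vs reported 191.5 → residual 0.0 km
  CMB: calculated 308.1 vs reported 308.1 → residual 0.0 km
  SAO: calculated 276.8 vs reported 276.8 → residual 0.0 km
  ELK: calculated 100.3 vs reported 128.4 → residual 28.1 km
BGU, CMB, SAO are mutually consistent (residuals ≈ 0); ELK is off by 28.1 km.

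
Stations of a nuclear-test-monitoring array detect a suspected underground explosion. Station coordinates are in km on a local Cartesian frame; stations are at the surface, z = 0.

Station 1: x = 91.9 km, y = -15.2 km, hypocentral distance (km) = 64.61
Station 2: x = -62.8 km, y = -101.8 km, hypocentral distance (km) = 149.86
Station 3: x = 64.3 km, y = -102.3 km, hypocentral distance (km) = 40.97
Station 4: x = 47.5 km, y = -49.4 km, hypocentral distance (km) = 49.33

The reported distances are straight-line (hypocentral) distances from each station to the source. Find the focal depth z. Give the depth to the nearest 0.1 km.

23.9 km

Each station gives a sphere (x−x_i)² + (y−y_i)² + z² = d_i² (stations at z=0).
Subtracting the Station 1 sphere from Station 2 and Station 3: z² cancels, leaving linear equations in x and y:
-309.4 x − 173.2 y = -12653.14
-55.2 x − 174.2 y = 8419.04
Solving: x ≈ 82.603, y ≈ -74.505 km (keep extra digits for the depth step; rounded: 82.6, -74.5).
Then from the Station 1 sphere: z² = 64.61² − (x − 91.9)² − (y + 15.2)² with x = 82.603, y = -74.505, so z ≈ 23.894 ≈ 23.9 km.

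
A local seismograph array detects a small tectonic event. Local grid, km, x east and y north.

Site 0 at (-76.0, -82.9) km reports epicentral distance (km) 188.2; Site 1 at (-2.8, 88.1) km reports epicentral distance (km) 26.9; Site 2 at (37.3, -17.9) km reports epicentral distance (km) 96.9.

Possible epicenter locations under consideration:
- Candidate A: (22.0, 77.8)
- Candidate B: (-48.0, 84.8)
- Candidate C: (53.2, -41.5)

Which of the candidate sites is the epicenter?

Candidate A

For each candidate, compare |candidate − station| to the reported distance:
Candidate A: residuals Site 0 0.0, Site 1 0.0, Site 2 0.0 → max 0.0 km
Candidate B: residuals Site 0 18.2, Site 1 18.4, Site 2 36.6 → max 36.6 km
Candidate C: residuals Site 0 52.5, Site 1 114.3, Site 2 68.4 → max 114.3 km
Only Candidate A has all residuals ≈ 0.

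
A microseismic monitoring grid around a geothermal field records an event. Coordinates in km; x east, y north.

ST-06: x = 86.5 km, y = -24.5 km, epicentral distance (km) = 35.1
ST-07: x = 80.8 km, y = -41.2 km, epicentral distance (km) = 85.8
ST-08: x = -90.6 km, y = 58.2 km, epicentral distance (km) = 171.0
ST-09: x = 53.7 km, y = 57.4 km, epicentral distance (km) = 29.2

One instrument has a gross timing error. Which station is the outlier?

Solve using three stations at a time. Using ST-07, ST-08, ST-09 (subtract circle equations pairwise → linear system) gives (x, y) ≈ (79.8, 44.6).
Distances from that point to each station vs reported:
  ST-06: calculated 69.4 vs reported 35.1 → residual 34.3 km
  ST-07: calculated 85.8 vs reported 85.8 → residual 0.0 km
  ST-08: calculated 171.0 vs reported 171.0 → residual 0.0 km
  ST-09: calculated 29.1 vs reported 29.2 → residual 0.1 km
ST-07, ST-08, ST-09 are mutually consistent (residuals ≈ 0); ST-06 is off by 34.3 km.

ST-06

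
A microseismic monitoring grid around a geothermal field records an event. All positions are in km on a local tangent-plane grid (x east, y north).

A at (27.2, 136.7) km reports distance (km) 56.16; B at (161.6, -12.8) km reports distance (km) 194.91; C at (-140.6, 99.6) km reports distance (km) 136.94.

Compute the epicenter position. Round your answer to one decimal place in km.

x ≈ -4.0 km, y ≈ 90.0 km

Circle about each station: (x − 27.2)² + (y − 136.7)² = 56.16²; (x − 161.6)² + (y + 12.8)² = 194.91²; (x + 140.6)² + (y − 99.6)² = 136.94².
Subtracting pairs of circle equations eliminates x²+y² and gives linear equations (the radical axes):
268.8 x − 299.0 y = -27984.29
-335.6 x − 74.2 y = -5336.83
Solving the 2×2 system: x ≈ -4.0, y ≈ 90.0 km.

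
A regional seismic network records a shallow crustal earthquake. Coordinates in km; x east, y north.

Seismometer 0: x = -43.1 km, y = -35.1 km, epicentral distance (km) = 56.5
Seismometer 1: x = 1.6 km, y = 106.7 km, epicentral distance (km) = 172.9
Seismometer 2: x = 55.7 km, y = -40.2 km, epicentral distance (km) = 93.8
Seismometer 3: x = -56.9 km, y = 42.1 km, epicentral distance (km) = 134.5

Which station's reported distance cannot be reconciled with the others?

Solve using three stations at a time. Using Seismometer 0, Seismometer 2, Seismometer 3 (subtract circle equations pairwise → linear system) gives (x, y) ≈ (-24.7, -88.5).
Distances from that point to each station vs reported:
  Seismometer 0: calculated 56.5 vs reported 56.5 → residual 0.0 km
  Seismometer 1: calculated 196.9 vs reported 172.9 → residual 24.0 km
  Seismometer 2: calculated 93.8 vs reported 93.8 → residual 0.0 km
  Seismometer 3: calculated 134.5 vs reported 134.5 → residual 0.0 km
Seismometer 0, Seismometer 2, Seismometer 3 are mutually consistent (residuals ≈ 0); Seismometer 1 is off by 24.0 km.

Seismometer 1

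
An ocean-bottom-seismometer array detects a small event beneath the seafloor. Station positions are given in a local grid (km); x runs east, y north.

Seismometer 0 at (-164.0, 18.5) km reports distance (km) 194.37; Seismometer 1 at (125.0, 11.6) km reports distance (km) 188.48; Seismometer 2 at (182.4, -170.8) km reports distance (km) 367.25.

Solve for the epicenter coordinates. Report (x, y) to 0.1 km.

Circle about each station: (x + 164.0)² + (y − 18.5)² = 194.37²; (x − 125.0)² + (y − 11.6)² = 188.48²; (x − 182.4)² + (y + 170.8)² = 367.25².
Subtracting pairs of circle equations eliminates x²+y² and gives linear equations (the radical axes):
578.0 x − 13.8 y = -9223.70
692.8 x − 378.6 y = -61888.72
Solving the 2×2 system: x ≈ -12.6, y ≈ 140.4 km.

(-12.6, 140.4)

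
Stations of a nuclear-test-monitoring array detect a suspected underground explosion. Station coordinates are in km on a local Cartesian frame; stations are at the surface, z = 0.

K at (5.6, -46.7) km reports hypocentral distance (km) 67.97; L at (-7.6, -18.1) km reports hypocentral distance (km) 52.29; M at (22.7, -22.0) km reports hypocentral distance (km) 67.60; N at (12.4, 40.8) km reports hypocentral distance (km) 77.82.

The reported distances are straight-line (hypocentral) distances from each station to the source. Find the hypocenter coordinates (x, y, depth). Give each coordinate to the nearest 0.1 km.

x ≈ -21.3 km, y ≈ -8.8 km, depth ≈ 49.6 km

Each station gives a sphere (x−x_i)² + (y−y_i)² + z² = d_i² (stations at z=0).
Subtracting the K sphere from L and M: z² cancels, leaving linear equations in x and y:
-26.4 x + 57.2 y = 58.80
34.2 x + 49.4 y = -1162.80
Solving: x ≈ -21.291, y ≈ -8.799 km (keep extra digits for the depth step; rounded: -21.3, -8.8).
Then from the K sphere: z² = 67.97² − (x − 5.6)² − (y + 46.7)² with x = -21.291, y = -8.799, so z ≈ 49.602 ≈ 49.6 km.
Check against N (with the unrounded solution): distance 77.82 ≈ 77.82 km. ✓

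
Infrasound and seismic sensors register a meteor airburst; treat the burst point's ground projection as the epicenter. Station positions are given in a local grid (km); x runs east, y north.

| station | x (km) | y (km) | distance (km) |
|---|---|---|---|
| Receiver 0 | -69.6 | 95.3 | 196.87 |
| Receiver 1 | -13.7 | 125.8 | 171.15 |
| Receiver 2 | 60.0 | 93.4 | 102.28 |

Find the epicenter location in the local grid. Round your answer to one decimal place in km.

Circle about each station: (x + 69.6)² + (y − 95.3)² = 196.87²; (x + 13.7)² + (y − 125.8)² = 171.15²; (x − 60.0)² + (y − 93.4)² = 102.28².
Subtracting pairs of circle equations eliminates x²+y² and gives linear equations (the radical axes):
111.8 x + 61.0 y = 11552.55
259.2 x − 3.8 y = 26693.91
Solving the 2×2 system: x ≈ 103.0, y ≈ 0.6 km.
Check against Receiver 0 (with the unrounded x, y): √((x + 69.6)²+(y − 95.3)²) = 196.86 ≈ 196.87 km. ✓

(103.0, 0.6)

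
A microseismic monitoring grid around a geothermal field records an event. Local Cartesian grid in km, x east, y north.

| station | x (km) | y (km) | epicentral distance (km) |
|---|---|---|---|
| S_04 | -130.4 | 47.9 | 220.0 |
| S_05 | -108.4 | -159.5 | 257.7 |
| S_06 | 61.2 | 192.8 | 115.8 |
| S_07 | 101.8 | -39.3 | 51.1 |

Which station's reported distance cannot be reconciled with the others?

S_06

Solve using three stations at a time. Using S_04, S_05, S_07 (subtract circle equations pairwise → linear system) gives (x, y) ≈ (86.2, 9.4).
Distances from that point to each station vs reported:
  S_04: calculated 220.0 vs reported 220.0 → residual 0.0 km
  S_05: calculated 257.7 vs reported 257.7 → residual 0.0 km
  S_06: calculated 185.1 vs reported 115.8 → residual 69.3 km
  S_07: calculated 51.2 vs reported 51.1 → residual 0.1 km
S_04, S_05, S_07 are mutually consistent (residuals ≈ 0); S_06 is off by 69.3 km.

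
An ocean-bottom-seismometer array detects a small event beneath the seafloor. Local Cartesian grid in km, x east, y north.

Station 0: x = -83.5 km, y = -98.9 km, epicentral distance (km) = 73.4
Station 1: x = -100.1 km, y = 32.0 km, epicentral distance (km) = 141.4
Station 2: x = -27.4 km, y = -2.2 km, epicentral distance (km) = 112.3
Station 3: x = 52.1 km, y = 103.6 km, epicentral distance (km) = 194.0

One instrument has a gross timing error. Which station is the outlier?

Station 2

Solve using three stations at a time. Using Station 0, Station 1, Station 3 (subtract circle equations pairwise → linear system) gives (x, y) ≈ (-12.8, -79.2).
Distances from that point to each station vs reported:
  Station 0: calculated 73.4 vs reported 73.4 → residual 0.0 km
  Station 1: calculated 141.4 vs reported 141.4 → residual 0.0 km
  Station 2: calculated 78.4 vs reported 112.3 → residual 33.9 km
  Station 3: calculated 194.0 vs reported 194.0 → residual 0.0 km
Station 0, Station 1, Station 3 are mutually consistent (residuals ≈ 0); Station 2 is off by 33.9 km.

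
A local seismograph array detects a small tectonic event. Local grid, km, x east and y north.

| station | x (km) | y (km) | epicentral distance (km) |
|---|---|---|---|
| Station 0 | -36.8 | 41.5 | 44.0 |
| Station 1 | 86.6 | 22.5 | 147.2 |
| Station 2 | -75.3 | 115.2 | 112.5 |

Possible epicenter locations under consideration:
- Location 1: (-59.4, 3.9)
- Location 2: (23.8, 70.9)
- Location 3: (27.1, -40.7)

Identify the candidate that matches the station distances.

For each candidate, compare |candidate − station| to the reported distance:
Location 1: residuals Station 0 0.1, Station 1 0.0, Station 2 0.1 → max 0.1 km
Location 2: residuals Station 0 23.4, Station 1 67.9, Station 2 3.9 → max 67.9 km
Location 3: residuals Station 0 60.1, Station 1 60.4, Station 2 74.0 → max 74.0 km
Only Location 1 has all residuals ≈ 0.

Location 1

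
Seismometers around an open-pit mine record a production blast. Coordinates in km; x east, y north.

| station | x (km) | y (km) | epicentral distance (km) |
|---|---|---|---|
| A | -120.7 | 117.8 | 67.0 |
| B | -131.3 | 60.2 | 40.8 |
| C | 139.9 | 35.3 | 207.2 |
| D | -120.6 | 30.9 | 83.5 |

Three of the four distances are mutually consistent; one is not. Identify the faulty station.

B

Solve using three stations at a time. Using A, C, D (subtract circle equations pairwise → linear system) gives (x, y) ≈ (-60.3, 88.7).
Distances from that point to each station vs reported:
  A: calculated 67.0 vs reported 67.0 → residual 0.0 km
  B: calculated 76.5 vs reported 40.8 → residual 35.7 km
  C: calculated 207.2 vs reported 207.2 → residual 0.0 km
  D: calculated 83.5 vs reported 83.5 → residual 0.0 km
A, C, D are mutually consistent (residuals ≈ 0); B is off by 35.7 km.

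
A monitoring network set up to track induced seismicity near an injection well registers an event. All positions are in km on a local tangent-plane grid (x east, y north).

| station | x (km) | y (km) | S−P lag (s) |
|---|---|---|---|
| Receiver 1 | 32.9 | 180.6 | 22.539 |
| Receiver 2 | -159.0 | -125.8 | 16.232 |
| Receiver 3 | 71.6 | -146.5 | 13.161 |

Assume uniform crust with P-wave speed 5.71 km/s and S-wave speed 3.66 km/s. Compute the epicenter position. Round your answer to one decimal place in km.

Distance from S−P lag: d = Δt · v_P v_S / (v_P − v_S) = Δt · (5.71·3.66)/(5.71−3.66) ≈ 10.1944·Δt.
So d_Receiver 1 = 229.77, d_Receiver 2 = 165.48, d_Receiver 3 = 134.17 km.
Circle about each station: (x − 32.9)² + (y − 180.6)² = 229.77²; (x + 159.0)² + (y + 125.8)² = 165.48²; (x − 71.6)² + (y + 146.5)² = 134.17².
Subtracting the Receiver 1 equation from the Receiver 2 and Receiver 3 equations removes the quadratic terms:
-383.8 x − 612.8 y = 32818.49
77.4 x − 654.2 y = 27682.70
Solving the 2×2 system: x ≈ -15.1, y ≈ -44.1 km.
Check against Receiver 1 (with the unrounded x, y): √((x − 32.9)²+(y − 180.6)²) = 229.77 ≈ 229.77 km. ✓

-15.1 km east, -44.1 km north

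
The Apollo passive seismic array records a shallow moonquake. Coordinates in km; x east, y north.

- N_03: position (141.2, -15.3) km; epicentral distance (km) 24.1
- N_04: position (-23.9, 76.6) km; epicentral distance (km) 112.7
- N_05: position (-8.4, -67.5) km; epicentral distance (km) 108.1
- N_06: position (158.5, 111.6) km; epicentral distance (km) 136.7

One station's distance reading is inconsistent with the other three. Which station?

Solve using three stations at a time. Using N_04, N_05, N_06 (subtract circle equations pairwise → linear system) gives (x, y) ≈ (67.0, 10.0).
Distances from that point to each station vs reported:
  N_03: calculated 78.4 vs reported 24.1 → residual 54.3 km
  N_04: calculated 112.7 vs reported 112.7 → residual 0.0 km
  N_05: calculated 108.1 vs reported 108.1 → residual 0.0 km
  N_06: calculated 136.7 vs reported 136.7 → residual 0.0 km
N_04, N_05, N_06 are mutually consistent (residuals ≈ 0); N_03 is off by 54.3 km.

N_03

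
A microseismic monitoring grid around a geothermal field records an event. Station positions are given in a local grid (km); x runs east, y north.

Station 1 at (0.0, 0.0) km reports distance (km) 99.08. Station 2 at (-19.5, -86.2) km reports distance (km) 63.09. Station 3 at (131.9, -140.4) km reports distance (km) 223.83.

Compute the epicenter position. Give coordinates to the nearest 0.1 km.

(-77.6, -61.6)

Circle about each station: x² + y² = 99.08²; (x + 19.5)² + (y + 86.2)² = 63.09²; (x − 131.9)² + (y + 140.4)² = 223.83².
Subtracting the Station 1 equation from the Station 2 and Station 3 equations removes the quadratic terms:
-39.0 x − 172.4 y = 13647.19
263.8 x − 280.8 y = -3173.25
Solving the 2×2 system: x ≈ -77.6, y ≈ -61.6 km.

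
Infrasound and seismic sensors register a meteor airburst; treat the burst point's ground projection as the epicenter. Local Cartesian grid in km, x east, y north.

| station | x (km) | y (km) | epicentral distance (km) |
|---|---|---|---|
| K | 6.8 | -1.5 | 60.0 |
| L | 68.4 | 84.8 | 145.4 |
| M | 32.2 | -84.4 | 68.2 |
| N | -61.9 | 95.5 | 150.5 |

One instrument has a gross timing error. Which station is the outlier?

Solve using three stations at a time. Using K, M, N (subtract circle equations pairwise → linear system) gives (x, y) ≈ (-27.1, -50.9).
Distances from that point to each station vs reported:
  K: calculated 59.9 vs reported 60.0 → residual 0.1 km
  L: calculated 165.9 vs reported 145.4 → residual 20.5 km
  M: calculated 68.1 vs reported 68.2 → residual 0.1 km
  N: calculated 150.5 vs reported 150.5 → residual 0.0 km
K, M, N are mutually consistent (residuals ≈ 0); L is off by 20.5 km.

L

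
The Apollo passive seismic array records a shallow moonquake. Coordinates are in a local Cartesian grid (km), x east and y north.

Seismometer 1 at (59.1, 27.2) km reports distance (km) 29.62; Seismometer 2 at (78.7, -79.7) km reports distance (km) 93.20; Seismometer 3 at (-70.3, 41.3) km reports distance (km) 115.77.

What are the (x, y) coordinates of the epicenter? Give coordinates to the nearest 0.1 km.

Circle about each station: (x − 59.1)² + (y − 27.2)² = 29.62²; (x − 78.7)² + (y + 79.7)² = 93.20²; (x + 70.3)² + (y − 41.3)² = 115.77².
Subtracting the Seismometer 1 equation from the Seismometer 2 and Seismometer 3 equations removes the quadratic terms:
39.2 x − 213.8 y = 504.23
-258.8 x + 28.2 y = -10110.22
Solving the 2×2 system: x ≈ 39.6, y ≈ 4.9 km.

x ≈ 39.6 km, y ≈ 4.9 km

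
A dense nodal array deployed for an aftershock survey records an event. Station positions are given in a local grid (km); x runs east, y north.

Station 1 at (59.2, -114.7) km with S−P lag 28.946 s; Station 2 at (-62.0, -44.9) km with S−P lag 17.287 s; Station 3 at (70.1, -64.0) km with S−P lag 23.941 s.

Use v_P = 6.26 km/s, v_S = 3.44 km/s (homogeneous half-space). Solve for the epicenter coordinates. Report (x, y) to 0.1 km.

-36.4 km east, 84.6 km north

Distance from S−P lag: d = Δt · v_P v_S / (v_P − v_S) = Δt · (6.26·3.44)/(6.26−3.44) ≈ 7.6363·Δt.
So d_Station 1 = 221.04, d_Station 2 = 132.01, d_Station 3 = 182.82 km.
Circle about each station: (x − 59.2)² + (y + 114.7)² = 221.04²; (x + 62.0)² + (y + 44.9)² = 132.01²; (x − 70.1)² + (y + 64.0)² = 182.82².
Subtracting the Station 1 equation from the Station 2 and Station 3 equations removes the quadratic terms:
-242.4 x + 139.6 y = 20631.32
21.8 x + 101.4 y = 7784.81
Solving the 2×2 system: x ≈ -36.4, y ≈ 84.6 km.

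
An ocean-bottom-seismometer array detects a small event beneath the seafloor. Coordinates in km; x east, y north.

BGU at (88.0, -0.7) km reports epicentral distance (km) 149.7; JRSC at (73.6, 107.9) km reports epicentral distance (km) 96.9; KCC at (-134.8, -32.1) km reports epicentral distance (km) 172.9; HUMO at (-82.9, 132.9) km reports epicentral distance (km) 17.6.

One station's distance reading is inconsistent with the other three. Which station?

HUMO

Solve using three stations at a time. Using BGU, JRSC, KCC (subtract circle equations pairwise → linear system) gives (x, y) ≈ (-23.0, 99.8).
Distances from that point to each station vs reported:
  BGU: calculated 149.7 vs reported 149.7 → residual 0.0 km
  JRSC: calculated 96.9 vs reported 96.9 → residual 0.0 km
  KCC: calculated 172.9 vs reported 172.9 → residual 0.0 km
  HUMO: calculated 68.5 vs reported 17.6 → residual 50.9 km
BGU, JRSC, KCC are mutually consistent (residuals ≈ 0); HUMO is off by 50.9 km.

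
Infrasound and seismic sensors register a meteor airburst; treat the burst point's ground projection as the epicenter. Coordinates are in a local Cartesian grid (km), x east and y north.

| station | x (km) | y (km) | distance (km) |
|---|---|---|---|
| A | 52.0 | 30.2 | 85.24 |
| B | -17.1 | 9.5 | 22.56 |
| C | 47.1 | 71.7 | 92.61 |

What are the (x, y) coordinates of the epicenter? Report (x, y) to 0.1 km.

(-33.1, 25.4)

Circle about each station: (x − 52.0)² + (y − 30.2)² = 85.24²; (x + 17.1)² + (y − 9.5)² = 22.56²; (x − 47.1)² + (y − 71.7)² = 92.61².
Subtracting pairs of circle equations eliminates x²+y² and gives linear equations (the radical axes):
-138.2 x − 41.4 y = 3523.52
-9.8 x + 83.0 y = 2432.51
Solving the 2×2 system: x ≈ -33.1, y ≈ 25.4 km.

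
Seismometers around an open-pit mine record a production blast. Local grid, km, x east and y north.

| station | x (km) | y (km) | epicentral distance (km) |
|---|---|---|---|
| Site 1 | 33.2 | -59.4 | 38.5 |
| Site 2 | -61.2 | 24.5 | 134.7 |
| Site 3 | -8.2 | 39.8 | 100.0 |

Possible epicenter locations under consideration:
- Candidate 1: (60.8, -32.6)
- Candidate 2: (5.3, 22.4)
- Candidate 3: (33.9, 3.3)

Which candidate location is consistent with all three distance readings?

For each candidate, compare |candidate − station| to the reported distance:
Candidate 1: residuals Site 1 0.0, Site 2 0.0, Site 3 0.0 → max 0.0 km
Candidate 2: residuals Site 1 47.9, Site 2 68.2, Site 3 78.0 → max 78.0 km
Candidate 3: residuals Site 1 24.2, Site 2 37.3, Site 3 44.3 → max 44.3 km
Only Candidate 1 has all residuals ≈ 0.

Candidate 1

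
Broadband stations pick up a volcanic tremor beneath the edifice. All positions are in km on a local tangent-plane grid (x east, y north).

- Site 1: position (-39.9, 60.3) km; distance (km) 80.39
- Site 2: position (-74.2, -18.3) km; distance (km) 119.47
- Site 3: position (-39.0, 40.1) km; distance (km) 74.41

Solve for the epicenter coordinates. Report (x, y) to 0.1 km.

Circle about each station: (x + 39.9)² + (y − 60.3)² = 80.39²; (x + 74.2)² + (y + 18.3)² = 119.47²; (x + 39.0)² + (y − 40.1)² = 74.41².
Subtracting the Site 1 equation from the Site 2 and Site 3 equations removes the quadratic terms:
-68.6 x − 157.2 y = -7198.10
1.8 x − 40.4 y = -1173.39
Solving the 2×2 system: x ≈ 34.8, y ≈ 30.6 km.

x ≈ 34.8 km, y ≈ 30.6 km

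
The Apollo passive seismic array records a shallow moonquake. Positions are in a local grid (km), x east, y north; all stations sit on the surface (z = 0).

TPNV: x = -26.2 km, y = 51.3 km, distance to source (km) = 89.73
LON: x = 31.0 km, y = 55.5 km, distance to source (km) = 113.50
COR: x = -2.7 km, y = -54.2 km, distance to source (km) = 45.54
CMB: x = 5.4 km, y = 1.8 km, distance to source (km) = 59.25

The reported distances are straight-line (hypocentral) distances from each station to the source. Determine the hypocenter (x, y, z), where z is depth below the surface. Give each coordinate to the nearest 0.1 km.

Each station gives a sphere (x−x_i)² + (y−y_i)² + z² = d_i² (stations at z=0).
Subtracting the TPNV sphere from LON and COR: z² cancels, leaving linear equations in x and y:
114.4 x + 8.4 y = -4107.66
47.0 x − 211.0 y = 5604.38
Solving: x ≈ -33.409, y ≈ -34.003 km (keep extra digits for the depth step; rounded: -33.4, -34.0).
Then from the TPNV sphere: z² = 89.73² − (x + 26.2)² − (y − 51.3)² with x = -33.409, y = -34.003, so z ≈ 26.887 ≈ 26.9 km.
Check against CMB (with the unrounded solution): distance 59.25 ≈ 59.25 km. ✓

(-33.4, -34.0, 26.9)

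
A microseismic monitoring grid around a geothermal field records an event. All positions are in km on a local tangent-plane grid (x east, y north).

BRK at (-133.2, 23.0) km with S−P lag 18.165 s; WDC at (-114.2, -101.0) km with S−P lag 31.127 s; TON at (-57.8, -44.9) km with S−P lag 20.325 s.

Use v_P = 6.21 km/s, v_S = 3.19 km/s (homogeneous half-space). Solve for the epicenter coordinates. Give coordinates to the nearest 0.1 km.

x ≈ -32.0 km, y ≈ 85.9 km

Distance from S−P lag: d = Δt · v_P v_S / (v_P − v_S) = Δt · (6.21·3.19)/(6.21−3.19) ≈ 6.5596·Δt.
So d_BRK = 119.15, d_WDC = 204.18, d_TON = 133.32 km.
Circle about each station: (x + 133.2)² + (y − 23.0)² = 119.15²; (x + 114.2)² + (y + 101.0)² = 204.18²; (x + 57.8)² + (y + 44.9)² = 133.32².
Subtracting pairs of circle equations eliminates x²+y² and gives linear equations (the radical axes):
38.0 x − 248.0 y = -22521.35
150.8 x − 135.8 y = -16491.89
Solving the 2×2 system: x ≈ -32.0, y ≈ 85.9 km.
Check against BRK (with the unrounded x, y): √((x + 133.2)²+(y − 23.0)²) = 119.16 ≈ 119.15 km. ✓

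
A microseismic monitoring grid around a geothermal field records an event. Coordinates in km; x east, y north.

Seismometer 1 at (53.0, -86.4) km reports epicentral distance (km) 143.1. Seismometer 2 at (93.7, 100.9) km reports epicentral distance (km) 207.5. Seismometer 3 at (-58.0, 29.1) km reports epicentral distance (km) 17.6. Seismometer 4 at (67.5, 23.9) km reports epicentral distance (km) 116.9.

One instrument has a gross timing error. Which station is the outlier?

Solve using three stations at a time. Using Seismometer 1, Seismometer 3, Seismometer 4 (subtract circle equations pairwise → linear system) gives (x, y) ≈ (-49.0, 14.0).
Distances from that point to each station vs reported:
  Seismometer 1: calculated 143.1 vs reported 143.1 → residual 0.0 km
  Seismometer 2: calculated 167.1 vs reported 207.5 → residual 40.4 km
  Seismometer 3: calculated 17.6 vs reported 17.6 → residual 0.0 km
  Seismometer 4: calculated 116.9 vs reported 116.9 → residual 0.0 km
Seismometer 1, Seismometer 3, Seismometer 4 are mutually consistent (residuals ≈ 0); Seismometer 2 is off by 40.4 km.

Seismometer 2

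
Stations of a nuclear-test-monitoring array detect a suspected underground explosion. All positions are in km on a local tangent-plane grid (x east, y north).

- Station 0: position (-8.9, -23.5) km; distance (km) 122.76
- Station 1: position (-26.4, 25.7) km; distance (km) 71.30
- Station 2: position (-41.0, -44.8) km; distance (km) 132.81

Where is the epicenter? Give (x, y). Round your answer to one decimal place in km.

Circle about each station: (x + 8.9)² + (y + 23.5)² = 122.76²; (x + 26.4)² + (y − 25.7)² = 71.30²; (x + 41.0)² + (y + 44.8)² = 132.81².
Subtracting the Station 0 equation from the Station 1 and Station 2 equations removes the quadratic terms:
-35.0 x + 98.4 y = 10712.32
-64.2 x − 42.6 y = 488.10
Solving the 2×2 system: x ≈ -64.6, y ≈ 85.9 km.

-64.6 km east, 85.9 km north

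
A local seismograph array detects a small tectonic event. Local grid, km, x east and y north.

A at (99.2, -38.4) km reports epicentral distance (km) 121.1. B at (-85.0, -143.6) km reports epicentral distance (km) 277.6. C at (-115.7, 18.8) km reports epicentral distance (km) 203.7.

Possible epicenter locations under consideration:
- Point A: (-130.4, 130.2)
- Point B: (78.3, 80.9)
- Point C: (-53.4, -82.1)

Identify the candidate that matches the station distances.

For each candidate, compare |candidate − station| to the reported distance:
Point A: residuals A 163.8, B 0.1, C 91.3 → max 163.8 km
Point B: residuals A 0.0, B 0.0, C 0.0 → max 0.0 km
Point C: residuals A 37.6, B 208.5, C 85.1 → max 208.5 km
Only Point B has all residuals ≈ 0.

Point B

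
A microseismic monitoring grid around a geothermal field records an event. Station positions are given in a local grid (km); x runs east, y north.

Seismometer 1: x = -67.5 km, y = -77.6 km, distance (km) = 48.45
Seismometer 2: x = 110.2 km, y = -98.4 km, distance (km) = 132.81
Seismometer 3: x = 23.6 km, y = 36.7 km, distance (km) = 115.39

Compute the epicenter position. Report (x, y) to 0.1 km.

Circle about each station: (x + 67.5)² + (y + 77.6)² = 48.45²; (x − 110.2)² + (y + 98.4)² = 132.81²; (x − 23.6)² + (y − 36.7)² = 115.39².
Subtracting pairs of circle equations eliminates x²+y² and gives linear equations (the radical axes):
355.4 x − 41.6 y = -4042.50
182.2 x + 228.6 y = -19641.61
Solving the 2×2 system: x ≈ -19.6, y ≈ -70.3 km.

(-19.6, -70.3)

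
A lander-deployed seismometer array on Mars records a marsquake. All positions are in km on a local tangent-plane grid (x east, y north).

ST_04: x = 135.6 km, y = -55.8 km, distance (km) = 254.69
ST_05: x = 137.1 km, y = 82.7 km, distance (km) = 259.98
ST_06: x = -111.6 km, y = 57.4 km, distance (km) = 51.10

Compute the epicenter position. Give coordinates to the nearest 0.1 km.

Circle about each station: (x − 135.6)² + (y + 55.8)² = 254.69²; (x − 137.1)² + (y − 82.7)² = 259.98²; (x + 111.6)² + (y − 57.4)² = 51.10².
Subtracting pairs of circle equations eliminates x²+y² and gives linear equations (the radical axes):
3.0 x + 277.0 y = 1412.10
-494.4 x + 226.4 y = 56504.11
Solving the 2×2 system: x ≈ -111.4, y ≈ 6.3 km.

-111.4 km east, 6.3 km north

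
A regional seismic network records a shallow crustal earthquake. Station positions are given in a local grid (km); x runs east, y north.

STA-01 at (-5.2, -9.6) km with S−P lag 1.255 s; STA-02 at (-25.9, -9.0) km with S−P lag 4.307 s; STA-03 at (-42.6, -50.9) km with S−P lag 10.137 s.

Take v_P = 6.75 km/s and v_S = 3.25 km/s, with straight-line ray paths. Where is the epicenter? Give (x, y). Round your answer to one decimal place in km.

Distance from S−P lag: d = Δt · v_P v_S / (v_P − v_S) = Δt · (6.75·3.25)/(6.75−3.25) ≈ 6.2679·Δt.
So d_STA-01 = 7.87, d_STA-02 = 27.00, d_STA-03 = 63.54 km.
Circle about each station: (x + 5.2)² + (y + 9.6)² = 7.87²; (x + 25.9)² + (y + 9.0)² = 27.00²; (x + 42.6)² + (y + 50.9)² = 63.54².
Subtracting the STA-01 equation from the STA-02 and STA-03 equations removes the quadratic terms:
-41.4 x + 1.2 y = -34.45
-74.8 x − 82.6 y = 310.98
Solving the 2×2 system: x ≈ 0.7, y ≈ -4.4 km.
Check against STA-01 (with the unrounded x, y): √((x + 5.2)²+(y + 9.6)²) = 7.87 ≈ 7.87 km. ✓

(0.7, -4.4)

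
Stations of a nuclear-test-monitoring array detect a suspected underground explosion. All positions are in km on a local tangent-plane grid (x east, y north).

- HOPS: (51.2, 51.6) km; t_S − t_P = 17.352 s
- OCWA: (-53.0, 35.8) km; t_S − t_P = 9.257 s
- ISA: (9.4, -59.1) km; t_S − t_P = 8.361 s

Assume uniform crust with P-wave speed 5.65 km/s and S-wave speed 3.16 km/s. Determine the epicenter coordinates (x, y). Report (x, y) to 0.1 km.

-42.9 km east, -29.8 km north

Distance from S−P lag: d = Δt · v_P v_S / (v_P − v_S) = Δt · (5.65·3.16)/(5.65−3.16) ≈ 7.1703·Δt.
So d_HOPS = 124.42, d_OCWA = 66.38, d_ISA = 59.95 km.
Circle about each station: (x − 51.2)² + (y − 51.6)² = 124.42²; (x + 53.0)² + (y − 35.8)² = 66.38²; (x − 9.4)² + (y + 59.1)² = 59.95².
Subtracting pairs of circle equations eliminates x²+y² and gives linear equations (the radical axes):
-208.4 x − 31.6 y = 9880.67
-83.6 x − 221.4 y = 10183.50
Solving the 2×2 system: x ≈ -42.9, y ≈ -29.8 km.
Check against HOPS (with the unrounded x, y): √((x − 51.2)²+(y − 51.6)²) = 124.42 ≈ 124.42 km. ✓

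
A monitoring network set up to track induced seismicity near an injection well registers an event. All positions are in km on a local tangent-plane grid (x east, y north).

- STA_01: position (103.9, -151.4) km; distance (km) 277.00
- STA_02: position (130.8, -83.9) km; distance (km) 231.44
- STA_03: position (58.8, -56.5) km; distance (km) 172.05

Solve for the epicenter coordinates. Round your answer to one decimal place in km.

Circle about each station: (x − 103.9)² + (y + 151.4)² = 277.00²; (x − 130.8)² + (y + 83.9)² = 231.44²; (x − 58.8)² + (y + 56.5)² = 172.05².
Subtracting the STA_01 equation from the STA_02 and STA_03 equations removes the quadratic terms:
53.8 x + 135.0 y = 13595.21
-90.2 x + 189.8 y = 20060.32
Solving the 2×2 system: x ≈ -5.7, y ≈ 103.0 km.

(-5.7, 103.0)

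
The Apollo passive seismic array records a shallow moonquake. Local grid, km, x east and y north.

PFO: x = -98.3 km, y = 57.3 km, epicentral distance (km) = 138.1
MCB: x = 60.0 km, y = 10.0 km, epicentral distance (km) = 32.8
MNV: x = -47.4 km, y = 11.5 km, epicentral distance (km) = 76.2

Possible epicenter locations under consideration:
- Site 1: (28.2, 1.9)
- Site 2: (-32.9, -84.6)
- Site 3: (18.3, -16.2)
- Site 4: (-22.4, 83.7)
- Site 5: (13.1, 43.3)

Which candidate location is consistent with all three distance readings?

For each candidate, compare |candidate − station| to the reported distance:
Site 1: residuals PFO 0.0, MCB 0.0, MNV 0.0 → max 0.0 km
Site 2: residuals PFO 18.1, MCB 99.8, MNV 21.0 → max 99.8 km
Site 3: residuals PFO 0.3, MCB 16.4, MNV 4.9 → max 16.4 km
Site 4: residuals PFO 57.7, MCB 77.8, MNV 0.2 → max 77.8 km
Site 5: residuals PFO 25.8, MCB 24.7, MNV 7.9 → max 25.8 km
Only Site 1 has all residuals ≈ 0.

Site 1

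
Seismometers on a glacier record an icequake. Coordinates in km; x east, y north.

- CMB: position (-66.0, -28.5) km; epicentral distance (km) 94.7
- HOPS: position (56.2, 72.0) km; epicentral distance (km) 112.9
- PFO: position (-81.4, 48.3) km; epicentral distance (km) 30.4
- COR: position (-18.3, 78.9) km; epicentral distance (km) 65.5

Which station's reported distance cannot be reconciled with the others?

COR

Solve using three stations at a time. Using CMB, HOPS, PFO (subtract circle equations pairwise → linear system) gives (x, y) ≈ (-56.5, 65.7).
Distances from that point to each station vs reported:
  CMB: calculated 94.7 vs reported 94.7 → residual 0.0 km
  HOPS: calculated 112.9 vs reported 112.9 → residual 0.0 km
  PFO: calculated 30.4 vs reported 30.4 → residual 0.0 km
  COR: calculated 40.4 vs reported 65.5 → residual 25.1 km
CMB, HOPS, PFO are mutually consistent (residuals ≈ 0); COR is off by 25.1 km.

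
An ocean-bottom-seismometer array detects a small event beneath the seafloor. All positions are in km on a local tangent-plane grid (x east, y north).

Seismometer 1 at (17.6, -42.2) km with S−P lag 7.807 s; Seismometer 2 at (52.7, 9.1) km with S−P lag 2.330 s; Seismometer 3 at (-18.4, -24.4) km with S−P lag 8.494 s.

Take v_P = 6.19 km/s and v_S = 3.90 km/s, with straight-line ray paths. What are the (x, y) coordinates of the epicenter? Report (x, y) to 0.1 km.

Distance from S−P lag: d = Δt · v_P v_S / (v_P − v_S) = Δt · (6.19·3.90)/(6.19−3.90) ≈ 10.5419·Δt.
So d_Seismometer 1 = 82.30, d_Seismometer 2 = 24.56, d_Seismometer 3 = 89.54 km.
Circle about each station: (x − 17.6)² + (y + 42.2)² = 82.30²; (x − 52.7)² + (y − 9.1)² = 24.56²; (x + 18.4)² + (y + 24.4)² = 89.54².
Subtracting the Seismometer 1 equation from the Seismometer 2 and Seismometer 3 equations removes the quadratic terms:
70.2 x + 102.6 y = 6939.60
-72.0 x + 35.6 y = -2400.80
Solving the 2×2 system: x ≈ 49.9, y ≈ 33.5 km.
Check against Seismometer 1 (with the unrounded x, y): √((x − 17.6)²+(y + 42.2)²) = 82.30 ≈ 82.30 km. ✓

(49.9, 33.5)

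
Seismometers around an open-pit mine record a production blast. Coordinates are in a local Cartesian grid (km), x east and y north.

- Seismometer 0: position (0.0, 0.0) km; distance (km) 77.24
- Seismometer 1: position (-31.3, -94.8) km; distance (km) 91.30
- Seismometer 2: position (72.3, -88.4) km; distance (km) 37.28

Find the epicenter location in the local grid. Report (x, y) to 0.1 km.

Circle about each station: x² + y² = 77.24²; (x + 31.3)² + (y + 94.8)² = 91.30²; (x − 72.3)² + (y + 88.4)² = 37.28².
Subtracting pairs of circle equations eliminates x²+y² and gives linear equations (the radical axes):
-62.6 x − 189.6 y = 7597.06
144.6 x − 176.8 y = 17618.07
Solving the 2×2 system: x ≈ 51.9, y ≈ -57.2 km.

x ≈ 51.9 km, y ≈ -57.2 km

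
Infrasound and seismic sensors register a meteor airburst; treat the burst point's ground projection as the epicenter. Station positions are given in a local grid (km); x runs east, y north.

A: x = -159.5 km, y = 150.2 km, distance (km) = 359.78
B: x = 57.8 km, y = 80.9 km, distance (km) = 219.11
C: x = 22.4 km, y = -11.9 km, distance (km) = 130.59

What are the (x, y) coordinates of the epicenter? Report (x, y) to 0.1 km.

x ≈ 55.6 km, y ≈ -138.2 km

Circle about each station: (x + 159.5)² + (y − 150.2)² = 359.78²; (x − 57.8)² + (y − 80.9)² = 219.11²; (x − 22.4)² + (y + 11.9)² = 130.59².
Subtracting the A equation from the B and C equations removes the quadratic terms:
434.6 x − 138.6 y = 43317.82
363.8 x − 324.2 y = 65030.98
Solving the 2×2 system: x ≈ 55.6, y ≈ -138.2 km.
Check against A (with the unrounded x, y): √((x + 159.5)²+(y − 150.2)²) = 359.78 ≈ 359.78 km. ✓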